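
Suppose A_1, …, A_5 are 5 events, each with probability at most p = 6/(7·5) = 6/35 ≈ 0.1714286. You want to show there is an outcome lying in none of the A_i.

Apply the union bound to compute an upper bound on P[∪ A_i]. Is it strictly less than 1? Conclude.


Union bound: P[∪_{i=1}^{5} A_i] ≤ Σ_i P[A_i] ≤ 5·p = 5·(6/35) = 6/7.
Numerically: 6/7 ≈ 0.8571429.
Is 6/7 < 1? YES.
Since P[∪ A_i] ≤ 6/7 < 1, the complement has P[∩ A_i^c] ≥ 1 − 6/7 = 1/7 > 0, so some outcome avoids every A_i.

5·p = 6/7 ≈ 0.8571429; existence CERTIFIED by the union bound.


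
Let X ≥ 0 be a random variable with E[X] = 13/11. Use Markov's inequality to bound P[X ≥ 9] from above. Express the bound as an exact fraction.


μ = E[X] = 13/11, a = 9.
Markov: P[X ≥ 9] ≤ μ/a = (13/11)/9 = 13/99.
Numerically: ≈ 0.1313.
(Since a = 9 > μ = 1.1818, the bound 13/99 is < 1 and informative.)

P[X ≥ 9] ≤ 13/99 ≈ 0.1313.


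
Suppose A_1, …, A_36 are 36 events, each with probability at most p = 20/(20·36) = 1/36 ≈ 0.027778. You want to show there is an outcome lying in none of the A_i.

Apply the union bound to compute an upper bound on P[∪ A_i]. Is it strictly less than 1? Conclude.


Union bound: P[∪_{i=1}^{36} A_i] ≤ Σ_i P[A_i] ≤ 36·p = 36·(1/36) = 1.
Numerically: 1 ≈ 1.000000.
Is 1 < 1? NO.
Since the bound 1 is ≥ 1, the union bound is uninformative here; it does NOT by itself certify existence.

36·p = 1 ≈ 1.000000; existence NOT certified by the union bound.


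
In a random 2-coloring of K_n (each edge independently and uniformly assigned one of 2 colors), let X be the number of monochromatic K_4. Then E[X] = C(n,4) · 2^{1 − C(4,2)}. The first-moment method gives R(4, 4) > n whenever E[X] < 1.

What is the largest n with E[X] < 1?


We need C(n, 4) · 2^{1 − 6} < 1, i.e. C(n, 4) < 2^{6 − 1} = 32.
Check values of n near the boundary:
  n = 4: C(4, 4) = 1; 1 < 32? YES
  n = 5: C(5, 4) = 5; 5 < 32? YES
  n = 6: C(6, 4) = 15; 15 < 32? YES
  n = 7: C(7, 4) = 35; 35 < 32? NO
  n = 8: C(8, 4) = 70; 70 < 32? NO
  n = 9: C(9, 4) = 126; 126 < 32? NO
The largest n with C(n, 4) < 32 is n = 6 (where E[X] = 15/32 ≈ 0.468750). Hence R(4, 4) > 6, i.e. R(4, 4) ≥ 7.

Largest n = 6; hence R(4, 4) > 6.


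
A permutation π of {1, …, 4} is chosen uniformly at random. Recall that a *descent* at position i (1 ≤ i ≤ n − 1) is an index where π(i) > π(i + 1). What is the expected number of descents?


Write X = Σ X_I over i = 1, …, 3, with X_I the indicator of one descent.
There are 3 indicators.
For each fixed i, the pair (π(i), π(i+1)) is a uniformly random ordered pair of distinct values from {1, …, 4}; by symmetry P[π(i) > π(i+1)] = 1/2.
By linearity: E[X] = 3 · (1/2) = (4 − 1) · (1/2) = 3/2 ≈ 1.50000.

E[X] = 3/2 = 1.50000.


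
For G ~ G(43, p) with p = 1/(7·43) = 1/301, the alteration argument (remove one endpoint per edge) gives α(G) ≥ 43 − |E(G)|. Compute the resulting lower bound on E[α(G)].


E[|E(G)|] = C(43, 2)·p = 903 · (1/301) = 3.
E[α(G)] ≥ n − E[|E(G)|] = 43 − 3 = 40.
Numerically: ≈ 40.000000.
(This is only a lower bound; the true E[α(G)] may be larger.)

E[α(G)] ≥ 40 ≈ 40.000000.


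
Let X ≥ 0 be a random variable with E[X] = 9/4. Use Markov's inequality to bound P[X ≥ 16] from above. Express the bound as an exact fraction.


μ = E[X] = 9/4, a = 16.
Markov: P[X ≥ 16] ≤ μ/a = (9/4)/16 = 9/64.
Numerically: ≈ 0.14062.
(Since a = 16 > μ = 2.25000, the bound 9/64 is < 1 and informative.)

P[X ≥ 16] ≤ 9/64 ≈ 0.14062.


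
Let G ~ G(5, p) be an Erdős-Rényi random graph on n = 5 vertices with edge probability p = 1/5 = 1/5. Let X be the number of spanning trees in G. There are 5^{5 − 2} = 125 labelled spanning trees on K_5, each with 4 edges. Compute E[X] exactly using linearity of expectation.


K_5 has 5^{5 − 2} = 125 labelled spanning trees.
For each such spanning tree H, let X_H = 1 if all 4 edges of H are present in G. Then P[X_H = 1] = p^{4} = (1/5)^{4} = 1/625.
By linearity of expectation: E[X] = Σ_H E[X_H] = 125 · p^{4} = 125 · 1/625 = 1/5.
Numerically: E[X] ≈ 0.2.

E[X] = 125 · (1/5)^{4} = 1/5 ≈ 0.2.


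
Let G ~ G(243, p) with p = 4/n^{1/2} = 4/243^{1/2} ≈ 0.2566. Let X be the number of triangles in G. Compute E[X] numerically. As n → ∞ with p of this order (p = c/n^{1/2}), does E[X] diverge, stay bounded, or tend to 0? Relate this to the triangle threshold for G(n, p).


Number of potential triangles: C(243, 3) = 2362041.
Each occurs with probability p³ ≈ (0.2566)³ ≈ 1.68954811e-02.
By linearity: E[X] = C(243, 3)·p³ ≈ 2362041 · 1.68954811e-02 ≈ 39907.819140.
Since α = 1/2 < 1, p = c/n^{1/2} ≫ 1/n is above the triangle threshold p ~ 1/n. Asymptotically E[X] ~ (c³/6)·n^{3(1−α)} = (4³/6)·n^{1.5} → ∞; triangles are abundant w.h.p.

E[X] ≈ 39907.819140; in regime p = Θ(1/n^{1/2}) E[X] diverges (above the triangle threshold p ~ 1/n).


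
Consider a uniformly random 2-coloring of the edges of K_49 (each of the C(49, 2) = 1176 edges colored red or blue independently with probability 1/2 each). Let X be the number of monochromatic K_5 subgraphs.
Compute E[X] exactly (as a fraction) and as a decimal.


Let X = Σ_S X_S over the C(49, 5) = 1906884 subsets S of size 5, where X_S = 1 if the K_5 on S is monochromatic.
For a fixed S, the K_5 on S has C(5, 2) = 10 edges. P[all 10 edges red] = (1/2)^10, and likewise for blue, so P[monochromatic] = 2·(1/2)^10 = 2^{1 − 10} = 1/512.
Summing: E[X] = C(49, 5) · 2^{1 − 10} = 1906884 · 1/512 = 476721/128.
Numerically: E[X] ≈ 3724.382812.

E[X] = C(49,5)·2^(1−C(5,2)) = 476721/128 ≈ 3724.382812.


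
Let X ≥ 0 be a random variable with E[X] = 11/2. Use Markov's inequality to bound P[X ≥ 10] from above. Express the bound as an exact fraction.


μ = E[X] = 11/2, a = 10.
Markov: P[X ≥ 10] ≤ μ/a = (11/2)/10 = 11/20.
Numerically: ≈ 0.55000.
(Since a = 10 > μ = 5.50000, the bound 11/20 is < 1 and informative.)

P[X ≥ 10] ≤ 11/20 ≈ 0.55000.


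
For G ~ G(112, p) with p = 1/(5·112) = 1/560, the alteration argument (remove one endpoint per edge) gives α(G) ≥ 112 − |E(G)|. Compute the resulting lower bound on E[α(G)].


E[|E(G)|] = C(112, 2)·p = 6216 · (1/560) = 111/10.
E[α(G)] ≥ n − E[|E(G)|] = 112 − 111/10 = 1009/10.
Numerically: ≈ 100.900.
(This is only a lower bound; the true E[α(G)] may be larger.)

E[α(G)] ≥ 1009/10 ≈ 100.900.


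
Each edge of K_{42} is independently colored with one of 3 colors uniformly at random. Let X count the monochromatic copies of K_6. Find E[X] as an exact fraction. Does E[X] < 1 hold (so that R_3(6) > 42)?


E[X] = C(42, 6) · 3^{1 − 15} = 5245786 · 3^{−14} = 5245786/4782969.
As a reduced fraction: E[X] = 5245786/4782969 ≈ 1.0968.
Is E[X] < 1? NO.
Since E[X] ≥ 1, the first-moment bound is inconclusive at n = 42; it does NOT by itself certify R_3(6) > 42.

E[X] = 5245786/4782969 ≈ 1.0968; E[X] ≥ 1; first-moment method inconclusive here.


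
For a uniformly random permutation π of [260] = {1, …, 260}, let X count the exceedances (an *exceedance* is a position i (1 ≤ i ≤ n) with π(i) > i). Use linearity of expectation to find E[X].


Write X = Σ_{i=1}^{260} X_i, where X_i = 1_{π(i) > i}.
For each fixed i, π(i) is uniform over {1, …, 260} (marginal of a uniform permutation), so P[π(i) > i] = (n − i)/n. Summing: Σ_{i=1}^{260} (n − i)/n = (0 + 1 + … + 259)/260 = 260(260 − 1)/(2·260) = (260 − 1)/2.
Hence E[X] = Σ_{i=1}^{260} (260 − i)/260 = 259/2 ≈ 129.5000.

E[X] = 259/2 = 129.5000.


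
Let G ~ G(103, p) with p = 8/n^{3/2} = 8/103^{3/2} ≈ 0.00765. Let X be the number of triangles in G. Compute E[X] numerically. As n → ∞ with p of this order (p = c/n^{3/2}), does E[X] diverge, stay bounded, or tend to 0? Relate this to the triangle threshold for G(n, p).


Number of potential triangles: C(103, 3) = 176851.
Each occurs with probability p³ ≈ (0.00765)³ ≈ 4.48232e-07.
By linearity: E[X] = C(103, 3)·p³ ≈ 176851 · 4.48232e-07 ≈ 0.079.
Since α = 3/2 > 1, p = c/n^{3/2} = o(1/n) is below the triangle threshold p ~ 1/n. Asymptotically E[X] ~ (c³/6)·n^{3(1−α)} = (8³/6)·n^{-1.5} → 0, so by Markov's inequality G has no triangles w.h.p.

E[X] ≈ 0.079; in regime p = Θ(1/n^{3/2}) E[X] tends to 0 (below the triangle threshold p ~ 1/n).


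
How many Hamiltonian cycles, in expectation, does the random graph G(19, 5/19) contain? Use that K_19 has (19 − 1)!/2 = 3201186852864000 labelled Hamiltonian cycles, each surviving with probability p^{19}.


K_19 has (19 − 1)!/2 = 3201186852864000 labelled Hamiltonian cycles.
For each such Hamiltonian cycle H, let X_H = 1 if all 19 edges of H are present in G. Then P[X_H = 1] = p^{19} = (5/19)^{19} = 19073486328125/1978419655660313589123979.
By linearity: E[X] = Σ_H E[X_H] = 3201186852864000 · p^{19} = 3201186852864000 · 19073486328125/1978419655660313589123979 = 61057793671875000000000000000/1978419655660313589123979.
Numerically: E[X] ≈ 30861.9.

E[X] = 3201186852864000 · (5/19)^{19} = 61057793671875000000000000000/1978419655660313589123979 ≈ 30861.9.


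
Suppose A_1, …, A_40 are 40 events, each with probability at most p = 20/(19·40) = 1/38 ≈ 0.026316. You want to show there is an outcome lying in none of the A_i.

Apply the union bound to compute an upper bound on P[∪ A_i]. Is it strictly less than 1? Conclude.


Union bound: P[∪_{i=1}^{40} A_i] ≤ Σ_i P[A_i] ≤ 40·p = 40·(1/38) = 20/19.
Numerically: 20/19 ≈ 1.052632.
Is 20/19 < 1? NO.
Since the bound 20/19 is ≥ 1, the union bound is uninformative here; it does NOT by itself certify existence.

40·p = 20/19 ≈ 1.052632; existence NOT certified by the union bound.


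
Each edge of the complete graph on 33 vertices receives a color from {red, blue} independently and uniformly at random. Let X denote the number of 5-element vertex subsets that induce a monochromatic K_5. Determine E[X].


Let X = Σ_S X_S over the C(33, 5) = 237336 subsets S of size 5, where X_S = 1 if the K_5 on S is monochromatic.
For a fixed S, the K_5 on S has C(5, 2) = 10 edges. P[all 10 edges red] = (1/2)^10, and likewise for blue, so P[monochromatic] = 2·(1/2)^10 = 2^{1 − 10} = 1/512.
By linearity of expectation: E[X] = C(33, 5) · 2^{1 − 10} = 237336 · 1/512 = 29667/64.
Numerically: E[X] ≈ 463.546875.

E[X] = C(33,5)·2^(1−C(5,2)) = 29667/64 ≈ 463.546875.


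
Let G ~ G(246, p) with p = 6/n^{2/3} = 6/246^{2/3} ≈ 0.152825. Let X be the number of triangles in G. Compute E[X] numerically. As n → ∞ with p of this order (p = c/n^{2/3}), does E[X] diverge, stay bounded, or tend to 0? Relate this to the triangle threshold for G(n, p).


Number of potential triangles: C(246, 3) = 2450980.
Each occurs with probability p³ ≈ (0.152825)³ ≈ 3.56930399e-03.
By linearity: E[X] = C(246, 3)·p³ ≈ 2450980 · 3.56930399e-03 ≈ 8748.292683.
Since α = 2/3 < 1, p = c/n^{2/3} ≫ 1/n is above the triangle threshold p ~ 1/n. Asymptotically E[X] ~ (c³/6)·n^{3(1−α)} = (6³/6)·n^{1} → ∞; triangles are abundant w.h.p.

E[X] ≈ 8748.292683; in regime p = Θ(1/n^{2/3}) E[X] diverges (above the triangle threshold p ~ 1/n).


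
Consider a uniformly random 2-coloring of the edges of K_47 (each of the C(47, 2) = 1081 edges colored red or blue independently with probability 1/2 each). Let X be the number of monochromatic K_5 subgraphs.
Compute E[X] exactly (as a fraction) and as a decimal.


Let X = Σ_S X_S over the C(47, 5) = 1533939 subsets S of size 5, where X_S = 1 if the K_5 on S is monochromatic.
For a fixed S, the K_5 on S has C(5, 2) = 10 edges. P[all 10 edges red] = (1/2)^10, and likewise for blue, so P[monochromatic] = 2·(1/2)^10 = 2^{1 − 10} = 1/512.
By linearity: E[X] = C(47, 5) · 2^{1 − 10} = 1533939 · 1/512 = 1533939/512.
Numerically: E[X] ≈ 2995.974609.

E[X] = C(47,5)·2^(1−C(5,2)) = 1533939/512 ≈ 2995.974609.


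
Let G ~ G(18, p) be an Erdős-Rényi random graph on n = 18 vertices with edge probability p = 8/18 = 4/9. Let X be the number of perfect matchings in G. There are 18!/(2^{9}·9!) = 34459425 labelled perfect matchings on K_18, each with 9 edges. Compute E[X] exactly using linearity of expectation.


K_18 has 18!/(2^{9}·9!) = 34459425 labelled perfect matchings.
For each such perfect matching H, let X_H = 1 if all 9 edges of H are present in G. Then P[X_H = 1] = p^{9} = (4/9)^{9} = 262144/387420489.
Summing the indicators: E[X] = Σ_H E[X_H] = 34459425 · p^{9} = 34459425 · 262144/387420489 = 111522611200/4782969.
Numerically: E[X] ≈ 2.332e+04.

E[X] = 34459425 · (4/9)^{9} = 111522611200/4782969 ≈ 2.332e+04.


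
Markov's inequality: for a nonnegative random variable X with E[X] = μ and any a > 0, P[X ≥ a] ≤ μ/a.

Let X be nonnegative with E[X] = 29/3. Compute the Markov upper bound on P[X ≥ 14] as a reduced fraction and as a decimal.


μ = E[X] = 29/3, a = 14.
Markov: P[X ≥ 14] ≤ μ/a = (29/3)/14 = 29/42.
Numerically: ≈ 0.69048.
(Since a = 14 > μ = 9.66667, the bound 29/42 is < 1 and informative.)

P[X ≥ 14] ≤ 29/42 ≈ 0.69048.


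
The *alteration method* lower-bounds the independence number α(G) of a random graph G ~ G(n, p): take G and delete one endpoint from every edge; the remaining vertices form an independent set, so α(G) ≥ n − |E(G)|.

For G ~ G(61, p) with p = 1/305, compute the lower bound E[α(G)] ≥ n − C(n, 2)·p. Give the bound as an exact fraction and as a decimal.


E[|E(G)|] = C(61, 2)·p = 1830 · (1/305) = 6.
E[α(G)] ≥ n − E[|E(G)|] = 61 − 6 = 55.
Numerically: ≈ 55.0000.
(This is only a lower bound; the true E[α(G)] may be larger.)

E[α(G)] ≥ 55 ≈ 55.0000.


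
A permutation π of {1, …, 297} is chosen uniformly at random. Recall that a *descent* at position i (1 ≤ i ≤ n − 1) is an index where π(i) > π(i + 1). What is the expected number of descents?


Write X = Σ X_I over i = 1, …, 296, with X_I the indicator of one descent.
There are 296 indicators.
For each fixed i, the pair (π(i), π(i+1)) is a uniformly random ordered pair of distinct values from {1, …, 297}; by symmetry P[π(i) > π(i+1)] = 1/2.
By linearity: E[X] = 296 · (1/2) = (297 − 1) · (1/2) = 148 ≈ 148.00000.

E[X] = 148 = 148.00000.


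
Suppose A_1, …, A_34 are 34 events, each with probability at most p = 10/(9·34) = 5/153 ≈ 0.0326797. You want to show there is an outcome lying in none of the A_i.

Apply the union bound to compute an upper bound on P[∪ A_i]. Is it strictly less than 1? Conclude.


Union bound: P[∪_{i=1}^{34} A_i] ≤ Σ_i P[A_i] ≤ 34·p = 34·(5/153) = 10/9.
Numerically: 10/9 ≈ 1.1111111.
Is 10/9 < 1? NO.
Since the bound 10/9 is ≥ 1, the union bound is uninformative here; it does NOT by itself certify existence.

34·p = 10/9 ≈ 1.1111111; existence NOT certified by the union bound.


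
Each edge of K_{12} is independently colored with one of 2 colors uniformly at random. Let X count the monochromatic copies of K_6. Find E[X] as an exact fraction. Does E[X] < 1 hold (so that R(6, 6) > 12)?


E[X] = C(12, 6) · 2^{1 − 15} = 924 · 2^{−14} = 924/16384.
As a reduced fraction: E[X] = 231/4096 ≈ 0.056.
Is E[X] < 1? YES.
Since E[X] < 1, there exists a 2-coloring of K_{12} with no monochromatic K_6; hence R(6, 6) > 12.

E[X] = 231/4096 ≈ 0.056; E[X] < 1, so R(6, 6) > 12.


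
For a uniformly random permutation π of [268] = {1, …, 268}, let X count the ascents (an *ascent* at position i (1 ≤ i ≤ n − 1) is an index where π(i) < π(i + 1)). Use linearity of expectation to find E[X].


Write X = Σ X_I over i = 1, …, 267, with X_I the indicator of one ascent.
There are 267 indicators.
For each fixed i, the pair (π(i), π(i+1)) is a uniformly random ordered pair of distinct values from {1, …, 268}; by symmetry P[π(i) < π(i+1)] = 1/2.
By linearity: E[X] = 267 · (1/2) = (268 − 1) · (1/2) = 267/2 ≈ 133.500.

E[X] = 267/2 = 133.500.


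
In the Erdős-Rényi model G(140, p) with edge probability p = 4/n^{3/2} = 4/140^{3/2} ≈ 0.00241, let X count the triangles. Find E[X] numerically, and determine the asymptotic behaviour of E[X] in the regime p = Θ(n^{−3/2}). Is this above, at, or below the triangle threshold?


Number of potential triangles: C(140, 3) = 447580.
Each occurs with probability p³ ≈ (0.00241)³ ≈ 1.40800e-08.
By linearity: E[X] = C(140, 3)·p³ ≈ 447580 · 1.40800e-08 ≈ 0.006.
Since α = 3/2 > 1, p = c/n^{3/2} = o(1/n) is below the triangle threshold p ~ 1/n. Asymptotically E[X] ~ (c³/6)·n^{3(1−α)} = (4³/6)·n^{-1.5} → 0, so by Markov's inequality G has no triangles w.h.p.

E[X] ≈ 0.006; in regime p = Θ(1/n^{3/2}) E[X] tends to 0 (below the triangle threshold p ~ 1/n).


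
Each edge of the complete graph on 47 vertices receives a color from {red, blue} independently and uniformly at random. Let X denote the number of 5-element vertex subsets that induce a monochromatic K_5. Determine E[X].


Let X = Σ_S X_S over the C(47, 5) = 1533939 subsets S of size 5, where X_S = 1 if the K_5 on S is monochromatic.
For a fixed S, the K_5 on S has C(5, 2) = 10 edges. P[all 10 edges red] = (1/2)^10, and likewise for blue, so P[monochromatic] = 2·(1/2)^10 = 2^{1 − 10} = 1/512.
By linearity of expectation: E[X] = C(47, 5) · 2^{1 − 10} = 1533939 · 1/512 = 1533939/512.
Numerically: E[X] ≈ 2995.9746.

E[X] = C(47,5)·2^(1−C(5,2)) = 1533939/512 ≈ 2995.9746.


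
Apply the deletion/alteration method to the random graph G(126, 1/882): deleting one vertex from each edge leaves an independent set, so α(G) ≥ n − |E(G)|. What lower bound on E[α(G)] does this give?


E[|E(G)|] = C(126, 2)·p = 7875 · (1/882) = 125/14.
E[α(G)] ≥ n − E[|E(G)|] = 126 − 125/14 = 1639/14.
Numerically: ≈ 117.071.
(This is only a lower bound; the true E[α(G)] may be larger.)

E[α(G)] ≥ 1639/14 ≈ 117.071.


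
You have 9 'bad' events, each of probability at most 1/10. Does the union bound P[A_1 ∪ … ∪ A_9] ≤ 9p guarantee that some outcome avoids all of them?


Union bound: P[∪_{i=1}^{9} A_i] ≤ Σ_i P[A_i] ≤ 9·p = 9·(1/10) = 9/10.
Numerically: 9/10 ≈ 0.900.
Is 9/10 < 1? YES.
Since P[∪ A_i] ≤ 9/10 < 1, the complement has P[∩ A_i^c] ≥ 1 − 9/10 = 1/10 > 0, so some outcome avoids every A_i.

9·p = 9/10 ≈ 0.900; existence CERTIFIED by the union bound.


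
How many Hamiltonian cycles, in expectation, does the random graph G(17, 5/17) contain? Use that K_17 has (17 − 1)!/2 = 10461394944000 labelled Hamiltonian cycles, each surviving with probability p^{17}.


K_17 has (17 − 1)!/2 = 10461394944000 labelled Hamiltonian cycles.
For each such Hamiltonian cycle H, let X_H = 1 if all 17 edges of H are present in G. Then P[X_H = 1] = p^{17} = (5/17)^{17} = 762939453125/827240261886336764177.
By linearity: E[X] = Σ_H E[X_H] = 10461394944000 · p^{17} = 10461394944000 · 762939453125/827240261886336764177 = 7981410937500000000000000/827240261886336764177.
Numerically: E[X] ≈ 9.65e+03.

E[X] = 10461394944000 · (5/17)^{17} = 7981410937500000000000000/827240261886336764177 ≈ 9.65e+03.


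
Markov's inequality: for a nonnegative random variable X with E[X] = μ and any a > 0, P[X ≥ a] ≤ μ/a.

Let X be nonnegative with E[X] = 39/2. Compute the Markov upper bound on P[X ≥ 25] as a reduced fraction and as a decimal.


μ = E[X] = 39/2, a = 25.
Markov: P[X ≥ 25] ≤ μ/a = (39/2)/25 = 39/50.
Numerically: ≈ 0.78000.
(Since a = 25 > μ = 19.50000, the bound 39/50 is < 1 and informative.)

P[X ≥ 25] ≤ 39/50 ≈ 0.78000.


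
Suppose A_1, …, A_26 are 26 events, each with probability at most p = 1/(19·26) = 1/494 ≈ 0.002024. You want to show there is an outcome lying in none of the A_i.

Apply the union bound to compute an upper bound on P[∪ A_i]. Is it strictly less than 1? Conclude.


Union bound: P[∪_{i=1}^{26} A_i] ≤ Σ_i P[A_i] ≤ 26·p = 26·(1/494) = 1/19.
Numerically: 1/19 ≈ 0.052632.
Is 1/19 < 1? YES.
Since P[∪ A_i] ≤ 1/19 < 1, the complement has P[∩ A_i^c] ≥ 1 − 1/19 = 18/19 > 0, so some outcome avoids every A_i.

26·p = 1/19 ≈ 0.052632; existence CERTIFIED by the union bound.


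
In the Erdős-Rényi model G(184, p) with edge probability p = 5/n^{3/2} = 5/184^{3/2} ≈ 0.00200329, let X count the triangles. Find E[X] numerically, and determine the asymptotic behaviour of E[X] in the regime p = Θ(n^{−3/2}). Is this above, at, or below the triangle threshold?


Number of potential triangles: C(184, 3) = 1021384.
Each occurs with probability p³ ≈ (0.00200329)³ ≈ 8.03951425e-09.
By linearity: E[X] = C(184, 3)·p³ ≈ 1021384 · 8.03951425e-09 ≈ 0.008211.
Since α = 3/2 > 1, p = c/n^{3/2} = o(1/n) is below the triangle threshold p ~ 1/n. Asymptotically E[X] ~ (c³/6)·n^{3(1−α)} = (5³/6)·n^{-1.5} → 0, so by Markov's inequality G has no triangles w.h.p.

E[X] ≈ 0.008211; in regime p = Θ(1/n^{3/2}) E[X] tends to 0 (below the triangle threshold p ~ 1/n).


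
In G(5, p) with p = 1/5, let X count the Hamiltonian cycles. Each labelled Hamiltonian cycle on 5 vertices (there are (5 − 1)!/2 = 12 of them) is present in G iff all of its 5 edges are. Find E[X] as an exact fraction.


K_5 has (5 − 1)!/2 = 12 labelled Hamiltonian cycles.
For each such Hamiltonian cycle H, let X_H = 1 if all 5 edges of H are present in G. Then P[X_H = 1] = p^{5} = (1/5)^{5} = 1/3125.
Summing the indicators: E[X] = Σ_H E[X_H] = 12 · p^{5} = 12 · 1/3125 = 12/3125.
Numerically: E[X] ≈ 0.00384.

E[X] = 12 · (1/5)^{5} = 12/3125 ≈ 0.00384.


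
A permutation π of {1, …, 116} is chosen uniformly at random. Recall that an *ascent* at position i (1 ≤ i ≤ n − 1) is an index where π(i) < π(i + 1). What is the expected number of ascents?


Write X = Σ X_I over i = 1, …, 115, with X_I the indicator of one ascent.
There are 115 indicators.
For each fixed i, the pair (π(i), π(i+1)) is a uniformly random ordered pair of distinct values from {1, …, 116}; by symmetry P[π(i) < π(i+1)] = 1/2.
By linearity: E[X] = 115 · (1/2) = (116 − 1) · (1/2) = 115/2 ≈ 57.5000.

E[X] = 115/2 = 57.5000.


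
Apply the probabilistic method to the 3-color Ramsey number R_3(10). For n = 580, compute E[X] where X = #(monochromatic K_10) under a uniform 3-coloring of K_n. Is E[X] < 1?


E[X] = C(580, 10) · 3^{1 − 45} = 1098085496704252547920 · 3^{−44} = 1098085496704252547920/984770902183611232881.
As a reduced fraction: E[X] = 1098085496704252547920/984770902183611232881 ≈ 1.115.
Is E[X] < 1? NO.
Since E[X] ≥ 1, the first-moment bound is inconclusive at n = 580; it does NOT by itself certify R_3(10) > 580.

E[X] = 1098085496704252547920/984770902183611232881 ≈ 1.115; E[X] ≥ 1; first-moment method inconclusive here.


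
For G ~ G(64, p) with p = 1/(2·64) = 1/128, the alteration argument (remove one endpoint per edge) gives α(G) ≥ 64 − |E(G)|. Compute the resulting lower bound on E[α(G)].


E[|E(G)|] = C(64, 2)·p = 2016 · (1/128) = 63/4.
E[α(G)] ≥ n − E[|E(G)|] = 64 − 63/4 = 193/4.
Numerically: ≈ 48.250.
(This is only a lower bound; the true E[α(G)] may be larger.)

E[α(G)] ≥ 193/4 ≈ 48.250.


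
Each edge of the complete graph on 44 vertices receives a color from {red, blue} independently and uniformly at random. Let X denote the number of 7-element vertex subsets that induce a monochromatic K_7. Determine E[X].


Let X = Σ_S X_S over the C(44, 7) = 38320568 subsets S of size 7, where X_S = 1 if the K_7 on S is monochromatic.
For a fixed S, the K_7 on S has C(7, 2) = 21 edges. P[all 21 edges red] = (1/2)^21, and likewise for blue, so P[monochromatic] = 2·(1/2)^21 = 2^{1 − 21} = 1/1048576.
By linearity of expectation: E[X] = C(44, 7) · 2^{1 − 21} = 38320568 · 1/1048576 = 4790071/131072.
Numerically: E[X] ≈ 36.545.

E[X] = C(44,7)·2^(1−C(7,2)) = 4790071/131072 ≈ 36.545.


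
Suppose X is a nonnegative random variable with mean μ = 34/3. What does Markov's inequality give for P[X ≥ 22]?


μ = E[X] = 34/3, a = 22.
Markov: P[X ≥ 22] ≤ μ/a = (34/3)/22 = 17/33.
Numerically: ≈ 0.515152.
(Since a = 22 > μ = 11.333333, the bound 17/33 is < 1 and informative.)

P[X ≥ 22] ≤ 17/33 ≈ 0.515152.


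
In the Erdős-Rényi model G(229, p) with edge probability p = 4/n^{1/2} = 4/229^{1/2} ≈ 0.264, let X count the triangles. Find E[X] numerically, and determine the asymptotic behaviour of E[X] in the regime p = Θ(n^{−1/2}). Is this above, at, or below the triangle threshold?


Number of potential triangles: C(229, 3) = 1975354.
Each occurs with probability p³ ≈ (0.264)³ ≈ 1.84683e-02.
By linearity: E[X] = C(229, 3)·p³ ≈ 1975354 · 1.84683e-02 ≈ 36481.416.
Since α = 1/2 < 1, p = c/n^{1/2} ≫ 1/n is above the triangle threshold p ~ 1/n. Asymptotically E[X] ~ (c³/6)·n^{3(1−α)} = (4³/6)·n^{1.5} → ∞; triangles are abundant w.h.p.

E[X] ≈ 36481.416; in regime p = Θ(1/n^{1/2}) E[X] diverges (above the triangle threshold p ~ 1/n).


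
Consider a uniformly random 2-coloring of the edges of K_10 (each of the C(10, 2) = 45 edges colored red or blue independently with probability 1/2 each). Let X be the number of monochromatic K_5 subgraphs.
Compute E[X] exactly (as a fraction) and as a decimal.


Let X = Σ_S X_S over the C(10, 5) = 252 subsets S of size 5, where X_S = 1 if the K_5 on S is monochromatic.
For a fixed S, the K_5 on S has C(5, 2) = 10 edges. P[all 10 edges red] = (1/2)^10, and likewise for blue, so P[monochromatic] = 2·(1/2)^10 = 2^{1 − 10} = 1/512.
Summing: E[X] = C(10, 5) · 2^{1 − 10} = 252 · 1/512 = 63/128.
Numerically: E[X] ≈ 0.4922.

E[X] = C(10,5)·2^(1−C(5,2)) = 63/128 ≈ 0.4922.


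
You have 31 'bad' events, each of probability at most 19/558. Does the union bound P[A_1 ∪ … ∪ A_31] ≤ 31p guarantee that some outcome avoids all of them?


Union bound: P[∪_{i=1}^{31} A_i] ≤ Σ_i P[A_i] ≤ 31·p = 31·(19/558) = 19/18.
Numerically: 19/18 ≈ 1.05556.
Is 19/18 < 1? NO.
Since the bound 19/18 is ≥ 1, the union bound is uninformative here; it does NOT by itself certify existence.

31·p = 19/18 ≈ 1.05556; existence NOT certified by the union bound.


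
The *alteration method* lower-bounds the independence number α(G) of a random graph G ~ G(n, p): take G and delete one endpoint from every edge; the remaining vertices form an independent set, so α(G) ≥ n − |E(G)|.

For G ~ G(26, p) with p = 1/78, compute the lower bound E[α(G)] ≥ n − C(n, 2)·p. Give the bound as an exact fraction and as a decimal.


E[|E(G)|] = C(26, 2)·p = 325 · (1/78) = 25/6.
E[α(G)] ≥ n − E[|E(G)|] = 26 − 25/6 = 131/6.
Numerically: ≈ 21.833.
(This is only a lower bound; the true E[α(G)] may be larger.)

E[α(G)] ≥ 131/6 ≈ 21.833.


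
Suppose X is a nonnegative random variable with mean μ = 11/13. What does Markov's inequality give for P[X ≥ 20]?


μ = E[X] = 11/13, a = 20.
Markov: P[X ≥ 20] ≤ μ/a = (11/13)/20 = 11/260.
Numerically: ≈ 0.04231.
(Since a = 20 > μ = 0.84615, the bound 11/260 is < 1 and informative.)

P[X ≥ 20] ≤ 11/260 ≈ 0.04231.


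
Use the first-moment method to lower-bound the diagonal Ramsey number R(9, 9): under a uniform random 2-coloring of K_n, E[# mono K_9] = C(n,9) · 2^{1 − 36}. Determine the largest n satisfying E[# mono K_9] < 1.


We need C(n, 9) · 2^{1 − 36} < 1, i.e. C(n, 9) < 2^{36 − 1} = 34359738368.
Check values of n near the boundary:
  n = 61: C(61, 9) = 17341763505; 17341763505 < 34359738368? YES
  n = 62: C(62, 9) = 20286591270; 20286591270 < 34359738368? YES
  n = 63: C(63, 9) = 23667689815; 23667689815 < 34359738368? YES
  n = 64: C(64, 9) = 27540584512; 27540584512 < 34359738368? YES
  n = 65: C(65, 9) = 31966749880; 31966749880 < 34359738368? YES
  n = 66: C(66, 9) = 37014131440; 37014131440 < 34359738368? NO
The largest n with C(n, 9) < 34359738368 is n = 65 (where E[X] = 3995843735/4294967296 ≈ 0.9303549). Hence R(9, 9) > 65, i.e. R(9, 9) ≥ 66.

Largest n = 65; hence R(9, 9) > 65.


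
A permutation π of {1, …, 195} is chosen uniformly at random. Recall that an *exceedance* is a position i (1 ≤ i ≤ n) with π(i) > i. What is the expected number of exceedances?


Write X = Σ_{i=1}^{195} X_i, where X_i = 1_{π(i) > i}.
For each fixed i, π(i) is uniform over {1, …, 195} (marginal of a uniform permutation), so P[π(i) > i] = (n − i)/n. Summing: Σ_{i=1}^{195} (n − i)/n = (0 + 1 + … + 194)/195 = 195(195 − 1)/(2·195) = (195 − 1)/2.
Hence E[X] = Σ_{i=1}^{195} (195 − i)/195 = 97 ≈ 97.00000.

E[X] = 97 = 97.00000.


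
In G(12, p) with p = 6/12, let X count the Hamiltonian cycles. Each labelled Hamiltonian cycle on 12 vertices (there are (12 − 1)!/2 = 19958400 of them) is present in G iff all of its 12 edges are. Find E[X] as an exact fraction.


K_12 has (12 − 1)!/2 = 19958400 labelled Hamiltonian cycles.
For each such Hamiltonian cycle H, let X_H = 1 if all 12 edges of H are present in G. Then P[X_H = 1] = p^{12} = (1/2)^{12} = 1/4096.
Summing the indicators: E[X] = Σ_H E[X_H] = 19958400 · p^{12} = 19958400 · 1/4096 = 155925/32.
Numerically: E[X] ≈ 4.87e+03.

E[X] = 19958400 · (1/2)^{12} = 155925/32 ≈ 4.87e+03.


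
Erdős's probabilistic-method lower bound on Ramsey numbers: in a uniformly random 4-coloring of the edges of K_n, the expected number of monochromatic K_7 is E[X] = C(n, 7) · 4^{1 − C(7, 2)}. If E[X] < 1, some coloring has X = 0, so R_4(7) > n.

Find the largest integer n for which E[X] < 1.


We need C(n, 7) · 4^{1 − 21} < 1, i.e. C(n, 7) < 4^{21 − 1} = 1099511627776.
Check values of n near the boundary:
  n = 178: C(178, 7) = 996867063280; 996867063280 < 1099511627776? YES
  n = 179: C(179, 7) = 1037437234460; 1037437234460 < 1099511627776? YES
  n = 180: C(180, 7) = 1079414463600; 1079414463600 < 1099511627776? YES
  n = 181: C(181, 7) = 1122839183400; 1122839183400 < 1099511627776? NO
  n = 182: C(182, 7) = 1167752750736; 1167752750736 < 1099511627776? NO
  n = 183: C(183, 7) = 1214197462413; 1214197462413 < 1099511627776? NO
The largest n with C(n, 7) < 1099511627776 is n = 180 (where E[X] = 67463403975/68719476736 ≈ 0.981722). Hence R_4(7) > 180, i.e. R_4(7) ≥ 181.

Largest n = 180; hence R_4(7) > 180.


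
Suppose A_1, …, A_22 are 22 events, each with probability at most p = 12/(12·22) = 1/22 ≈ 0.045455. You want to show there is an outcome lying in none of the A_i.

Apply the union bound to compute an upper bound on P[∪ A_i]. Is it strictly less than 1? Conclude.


Union bound: P[∪_{i=1}^{22} A_i] ≤ Σ_i P[A_i] ≤ 22·p = 22·(1/22) = 1.
Numerically: 1 ≈ 1.000000.
Is 1 < 1? NO.
Since the bound 1 is ≥ 1, the union bound is uninformative here; it does NOT by itself certify existence.

22·p = 1 ≈ 1.000000; existence NOT certified by the union bound.


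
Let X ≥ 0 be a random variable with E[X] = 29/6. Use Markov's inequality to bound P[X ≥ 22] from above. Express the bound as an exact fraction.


μ = E[X] = 29/6, a = 22.
Markov: P[X ≥ 22] ≤ μ/a = (29/6)/22 = 29/132.
Numerically: ≈ 0.2197.
(Since a = 22 > μ = 4.8333, the bound 29/132 is < 1 and informative.)

P[X ≥ 22] ≤ 29/132 ≈ 0.2197.


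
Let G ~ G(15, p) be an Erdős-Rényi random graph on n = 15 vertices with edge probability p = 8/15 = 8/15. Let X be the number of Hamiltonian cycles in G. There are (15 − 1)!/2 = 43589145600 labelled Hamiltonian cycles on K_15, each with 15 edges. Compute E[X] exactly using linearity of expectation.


K_15 has (15 − 1)!/2 = 43589145600 labelled Hamiltonian cycles.
For each such Hamiltonian cycle H, let X_H = 1 if all 15 edges of H are present in G. Then P[X_H = 1] = p^{15} = (8/15)^{15} = 35184372088832/437893890380859375.
Summing the indicators: E[X] = Σ_H E[X_H] = 43589145600 · p^{15} = 43589145600 · 35184372088832/437893890380859375 = 252453780711880523776/72081298828125.
Numerically: E[X] ≈ 3.5e+06.

E[X] = 43589145600 · (8/15)^{15} = 252453780711880523776/72081298828125 ≈ 3.5e+06.


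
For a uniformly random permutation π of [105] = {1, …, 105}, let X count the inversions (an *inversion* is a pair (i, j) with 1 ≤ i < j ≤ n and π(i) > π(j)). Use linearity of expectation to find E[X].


Write X = Σ X_I over the C(105, 2) = 5460 pairs i < j, with X_I the indicator of one inversion.
There are 5460 indicators.
For each fixed pair i < j, the values π(i) and π(j) are two distinct elements of {1, …, 105} in uniformly random order; by symmetry P[π(i) > π(j)] = 1/2.
By linearity: E[X] = 5460 · (1/2) = C(105, 2) · (1/2) = 5460/2 = 2730 ≈ 2730.0000.

E[X] = 2730 = 2730.0000.


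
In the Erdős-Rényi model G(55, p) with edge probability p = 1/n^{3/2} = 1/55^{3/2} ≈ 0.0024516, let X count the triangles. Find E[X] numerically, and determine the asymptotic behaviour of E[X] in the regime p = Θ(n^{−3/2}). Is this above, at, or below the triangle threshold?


Number of potential triangles: C(55, 3) = 26235.
Each occurs with probability p³ ≈ (0.0024516)³ ≈ 1.4735602e-08.
By linearity: E[X] = C(55, 3)·p³ ≈ 26235 · 1.4735602e-08 ≈ 0.00039.
Since α = 3/2 > 1, p = c/n^{3/2} = o(1/n) is below the triangle threshold p ~ 1/n. Asymptotically E[X] ~ (c³/6)·n^{3(1−α)} = (1³/6)·n^{-1.5} → 0, so by Markov's inequality G has no triangles w.h.p.

E[X] ≈ 0.00039; in regime p = Θ(1/n^{3/2}) E[X] tends to 0 (below the triangle threshold p ~ 1/n).


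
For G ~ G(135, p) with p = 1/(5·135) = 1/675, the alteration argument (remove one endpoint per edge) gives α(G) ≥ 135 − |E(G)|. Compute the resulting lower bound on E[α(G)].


E[|E(G)|] = C(135, 2)·p = 9045 · (1/675) = 67/5.
E[α(G)] ≥ n − E[|E(G)|] = 135 − 67/5 = 608/5.
Numerically: ≈ 121.600000.
(This is only a lower bound; the true E[α(G)] may be larger.)

E[α(G)] ≥ 608/5 ≈ 121.600000.


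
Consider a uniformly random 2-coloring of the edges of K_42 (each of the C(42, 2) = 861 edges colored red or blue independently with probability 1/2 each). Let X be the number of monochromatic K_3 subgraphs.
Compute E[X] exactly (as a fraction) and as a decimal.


Let X = Σ_S X_S over the C(42, 3) = 11480 subsets S of size 3, where X_S = 1 if the K_3 on S is monochromatic.
For a fixed S, the K_3 on S has C(3, 2) = 3 edges. P[all 3 edges red] = (1/2)^3, and likewise for blue, so P[monochromatic] = 2·(1/2)^3 = 2^{1 − 3} = 1/4.
By linearity of expectation: E[X] = C(42, 3) · 2^{1 − 3} = 11480 · 1/4 = 2870.
Numerically: E[X] ≈ 2870.00000.

E[X] = C(42,3)·2^(1−C(3,2)) = 2870 ≈ 2870.00000.


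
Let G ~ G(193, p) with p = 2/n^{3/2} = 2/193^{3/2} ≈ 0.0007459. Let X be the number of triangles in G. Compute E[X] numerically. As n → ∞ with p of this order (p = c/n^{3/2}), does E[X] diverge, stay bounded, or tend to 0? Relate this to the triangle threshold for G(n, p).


Number of potential triangles: C(193, 3) = 1179616.
Each occurs with probability p³ ≈ (0.0007459)³ ≈ 4.150325e-10.
By linearity: E[X] = C(193, 3)·p³ ≈ 1179616 · 4.150325e-10 ≈ 0.0005.
Since α = 3/2 > 1, p = c/n^{3/2} = o(1/n) is below the triangle threshold p ~ 1/n. Asymptotically E[X] ~ (c³/6)·n^{3(1−α)} = (2³/6)·n^{-1.5} → 0, so by Markov's inequality G has no triangles w.h.p.

E[X] ≈ 0.0005; in regime p = Θ(1/n^{3/2}) E[X] tends to 0 (below the triangle threshold p ~ 1/n).


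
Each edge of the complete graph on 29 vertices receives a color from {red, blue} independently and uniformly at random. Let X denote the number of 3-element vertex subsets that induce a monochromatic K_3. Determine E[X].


Let X = Σ_S X_S over the C(29, 3) = 3654 subsets S of size 3, where X_S = 1 if the K_3 on S is monochromatic.
For a fixed S, the K_3 on S has C(3, 2) = 3 edges. P[all 3 edges red] = (1/2)^3, and likewise for blue, so P[monochromatic] = 2·(1/2)^3 = 2^{1 − 3} = 1/4.
By linearity: E[X] = C(29, 3) · 2^{1 − 3} = 3654 · 1/4 = 1827/2.
Numerically: E[X] ≈ 913.50000.

E[X] = C(29,3)·2^(1−C(3,2)) = 1827/2 ≈ 913.50000.


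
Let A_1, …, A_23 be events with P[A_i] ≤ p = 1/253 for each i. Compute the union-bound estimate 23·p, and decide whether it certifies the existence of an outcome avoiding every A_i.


Union bound: P[∪_{i=1}^{23} A_i] ≤ Σ_i P[A_i] ≤ 23·p = 23·(1/253) = 1/11.
Numerically: 1/11 ≈ 0.09091.
Is 1/11 < 1? YES.
Since P[∪ A_i] ≤ 1/11 < 1, the complement has P[∩ A_i^c] ≥ 1 − 1/11 = 10/11 > 0, so some outcome avoids every A_i.

23·p = 1/11 ≈ 0.09091; existence CERTIFIED by the union bound.


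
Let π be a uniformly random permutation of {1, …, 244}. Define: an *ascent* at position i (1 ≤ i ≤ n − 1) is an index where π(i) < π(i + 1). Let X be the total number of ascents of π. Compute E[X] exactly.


Write X = Σ X_I over i = 1, …, 243, with X_I the indicator of one ascent.
There are 243 indicators.
For each fixed i, the pair (π(i), π(i+1)) is a uniformly random ordered pair of distinct values from {1, …, 244}; by symmetry P[π(i) < π(i+1)] = 1/2.
By linearity: E[X] = 243 · (1/2) = (244 − 1) · (1/2) = 243/2 ≈ 121.50000.

E[X] = 243/2 = 121.50000.


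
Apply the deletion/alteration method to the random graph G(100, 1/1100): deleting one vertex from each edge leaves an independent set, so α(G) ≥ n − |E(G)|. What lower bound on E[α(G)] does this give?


E[|E(G)|] = C(100, 2)·p = 4950 · (1/1100) = 9/2.
E[α(G)] ≥ n − E[|E(G)|] = 100 − 9/2 = 191/2.
Numerically: ≈ 95.500.
(This is only a lower bound; the true E[α(G)] may be larger.)

E[α(G)] ≥ 191/2 ≈ 95.500.


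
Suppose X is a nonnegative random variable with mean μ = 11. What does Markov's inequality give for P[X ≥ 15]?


μ = E[X] = 11, a = 15.
Markov: P[X ≥ 15] ≤ μ/a = (11)/15 = 11/15.
Numerically: ≈ 0.733333.
(Since a = 15 > μ = 11.000000, the bound 11/15 is < 1 and informative.)

P[X ≥ 15] ≤ 11/15 ≈ 0.733333.


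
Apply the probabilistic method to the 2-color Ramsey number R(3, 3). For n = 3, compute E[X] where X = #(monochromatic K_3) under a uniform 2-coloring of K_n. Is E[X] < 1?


E[X] = C(3, 3) · 2^{1 − 3} = 1 · 2^{−2} = 1/4.
As a reduced fraction: E[X] = 1/4 ≈ 0.250.
Is E[X] < 1? YES.
Since E[X] < 1, there exists a 2-coloring of K_{3} with no monochromatic K_3; hence R(3, 3) > 3.

E[X] = 1/4 ≈ 0.250; E[X] < 1, so R(3, 3) > 3.


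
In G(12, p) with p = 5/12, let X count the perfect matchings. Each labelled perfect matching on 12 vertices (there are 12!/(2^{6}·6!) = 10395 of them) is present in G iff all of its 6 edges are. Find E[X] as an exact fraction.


K_12 has 12!/(2^{6}·6!) = 10395 labelled perfect matchings.
For each such perfect matching H, let X_H = 1 if all 6 edges of H are present in G. Then P[X_H = 1] = p^{6} = (5/12)^{6} = 15625/2985984.
By linearity of expectation: E[X] = Σ_H E[X_H] = 10395 · p^{6} = 10395 · 15625/2985984 = 6015625/110592.
Numerically: E[X] ≈ 54.39.

E[X] = 10395 · (5/12)^{6} = 6015625/110592 ≈ 54.39.


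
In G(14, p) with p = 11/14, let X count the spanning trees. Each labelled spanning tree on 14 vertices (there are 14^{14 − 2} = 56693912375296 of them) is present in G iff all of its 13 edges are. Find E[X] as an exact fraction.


K_14 has 14^{14 − 2} = 56693912375296 labelled spanning trees.
For each such spanning tree H, let X_H = 1 if all 13 edges of H are present in G. Then P[X_H = 1] = p^{13} = (11/14)^{13} = 34522712143931/793714773254144.
By linearity: E[X] = Σ_H E[X_H] = 56693912375296 · p^{13} = 56693912375296 · 34522712143931/793714773254144 = 34522712143931/14.
Numerically: E[X] ≈ 2.47e+12.

E[X] = 56693912375296 · (11/14)^{13} = 34522712143931/14 ≈ 2.47e+12.


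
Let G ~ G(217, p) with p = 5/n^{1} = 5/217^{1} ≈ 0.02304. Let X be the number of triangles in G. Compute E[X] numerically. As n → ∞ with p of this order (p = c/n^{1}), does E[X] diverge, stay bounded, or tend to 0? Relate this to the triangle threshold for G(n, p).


Number of potential triangles: C(217, 3) = 1679580.
Each occurs with probability p³ ≈ (0.02304)³ ≈ 1.223294e-05.
By linearity: E[X] = C(217, 3)·p³ ≈ 1679580 · 1.223294e-05 ≈ 20.5462.
Here α = 1, so p = 5/n is exactly at the triangle threshold p ~ 1/n. Asymptotically E[X] → c³/6 = 5³/6 = 125/6 ≈ 20.8333, a bounded constant. In this regime the triangle count is asymptotically Poisson(c³/6).

E[X] ≈ 20.5462; in regime p = Θ(1/n^{1}) E[X] stays bounded (at the triangle threshold p ~ 1/n).
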